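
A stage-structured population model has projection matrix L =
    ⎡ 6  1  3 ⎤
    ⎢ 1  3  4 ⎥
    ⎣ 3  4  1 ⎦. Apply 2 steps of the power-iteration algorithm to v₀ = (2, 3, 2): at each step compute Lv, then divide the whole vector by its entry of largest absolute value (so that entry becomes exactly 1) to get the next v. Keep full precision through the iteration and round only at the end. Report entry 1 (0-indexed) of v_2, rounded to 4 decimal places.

Lv0 = (21.00000, 19.00000, 20.00000); divide by 21.00000 → v1 = (1.00000, 0.90476, 0.95238)
Lv1 = (9.76190, 7.52381, 7.57143); divide by 9.76190 → v2 = (1.00000, 0.77073, 0.77561)
Requested entry of v2: 158/205 = 0.7707

0.7707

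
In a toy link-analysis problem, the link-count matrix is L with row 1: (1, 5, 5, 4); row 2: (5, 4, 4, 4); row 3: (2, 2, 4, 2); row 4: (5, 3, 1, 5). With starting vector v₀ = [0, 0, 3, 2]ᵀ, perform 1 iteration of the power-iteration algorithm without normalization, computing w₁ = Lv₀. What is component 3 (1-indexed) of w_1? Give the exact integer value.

w1 = Lv₀ = (23, 20, 16, 13)
The requested component of w1 is 16.

16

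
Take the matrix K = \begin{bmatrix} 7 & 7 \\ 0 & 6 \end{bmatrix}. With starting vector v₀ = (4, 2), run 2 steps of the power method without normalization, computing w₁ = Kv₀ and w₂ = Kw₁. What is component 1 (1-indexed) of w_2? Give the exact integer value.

378

w1 = Kv₀ = (7·4 + 7·2; 0·4 + 6·2) = (42, 12)
w2 = Kw1 = (7·42 + 7·12; 0·42 + 6·12) = (378, 72)
The requested component of w2 is 378.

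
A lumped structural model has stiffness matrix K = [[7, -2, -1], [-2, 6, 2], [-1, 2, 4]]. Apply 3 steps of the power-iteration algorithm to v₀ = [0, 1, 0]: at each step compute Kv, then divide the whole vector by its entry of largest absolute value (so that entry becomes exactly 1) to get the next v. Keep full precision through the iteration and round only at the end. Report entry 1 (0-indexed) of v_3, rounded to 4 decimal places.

1.0000

Kv0 = (-2.00000, 6.00000, 2.00000); divide by 6.00000 → v1 = (-0.33333, 1.00000, 0.33333)
Kv1 = (-4.66667, 7.33333, 3.66667); divide by 7.33333 → v2 = (-0.63636, 1.00000, 0.50000)
Kv2 = (-6.95455, 8.27273, 4.63636); divide by 8.27273 → v3 = (-0.84066, 1.00000, 0.56044)
Requested entry of v3: 364/364 = 1.0000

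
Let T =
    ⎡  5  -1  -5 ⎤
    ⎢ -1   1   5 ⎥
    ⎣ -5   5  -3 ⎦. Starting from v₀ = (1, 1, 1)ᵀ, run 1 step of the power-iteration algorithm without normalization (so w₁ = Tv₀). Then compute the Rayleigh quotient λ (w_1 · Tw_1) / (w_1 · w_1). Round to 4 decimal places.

w1 = Tv₀ = (-1, 5, -3)
Tw1 = (5, -9, 39)
w1·Tw1 = (-1)·5 + 5·(-9) + (-3)·39 = -167; w1·w1 = (-1)·(-1) + 5·5 + (-3)·(-3) = 35
λ ≈ -167/35 = -4.7714

λ ≈ -4.7714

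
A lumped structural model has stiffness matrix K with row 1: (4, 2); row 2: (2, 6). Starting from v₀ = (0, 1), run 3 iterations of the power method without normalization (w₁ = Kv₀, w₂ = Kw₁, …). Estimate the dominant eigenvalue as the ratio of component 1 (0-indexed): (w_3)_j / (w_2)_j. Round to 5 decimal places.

w1 = Kv₀ = (2, 6)
w2 = Kw1 = (20, 40)
w3 = Kw2 = (160, 280)
Ratio at component: 280 / 40 = 7.00000

λ ≈ 7.00000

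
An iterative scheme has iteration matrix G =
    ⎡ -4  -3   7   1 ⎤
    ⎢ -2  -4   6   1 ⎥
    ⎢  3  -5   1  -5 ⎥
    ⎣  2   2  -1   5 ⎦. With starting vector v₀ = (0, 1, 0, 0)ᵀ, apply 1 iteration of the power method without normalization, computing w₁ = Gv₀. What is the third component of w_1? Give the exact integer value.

w1 = Gv₀ = (-3, -4, -5, 2)
The requested component of w1 is -5.

-5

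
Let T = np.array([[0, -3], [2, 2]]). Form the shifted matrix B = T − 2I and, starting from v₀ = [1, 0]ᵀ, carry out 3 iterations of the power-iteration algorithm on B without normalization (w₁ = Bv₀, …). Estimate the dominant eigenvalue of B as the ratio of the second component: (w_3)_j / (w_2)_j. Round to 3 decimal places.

1.000

B = T − 2I has rows (-2, -3); (2, 0)
w1 = Bv₀ = ((-2)·1 + (-3)·0; 2·1 + 0·0) = (-2, 2)
w2 = Bw1 = ((-2)·(-2) + (-3)·2; 2·(-2) + 0·2) = (-2, -4)
w3 = Bw2 = (16, -4)
Ratio: -4/-4 = 1.000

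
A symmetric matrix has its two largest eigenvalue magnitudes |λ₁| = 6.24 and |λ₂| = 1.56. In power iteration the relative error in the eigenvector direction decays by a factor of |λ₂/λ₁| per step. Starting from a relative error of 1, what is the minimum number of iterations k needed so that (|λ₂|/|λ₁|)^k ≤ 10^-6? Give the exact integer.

|λ₂/λ₁| = 1.56/6.24 = 0.25000
Need k ≥ ln(10^-6) / ln(0.25000) = -13.8155 / -1.3863 ≈ 9.966
Smallest integer k satisfying the bound: 10

10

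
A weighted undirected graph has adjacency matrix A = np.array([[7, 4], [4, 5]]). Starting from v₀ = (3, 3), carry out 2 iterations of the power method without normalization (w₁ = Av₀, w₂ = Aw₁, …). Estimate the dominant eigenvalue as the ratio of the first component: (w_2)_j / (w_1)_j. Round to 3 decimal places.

w1 = Av₀ = (33, 27)
w2 = Aw1 = (339, 267)
Ratio at component: 339 / 33 = 10.273

10.273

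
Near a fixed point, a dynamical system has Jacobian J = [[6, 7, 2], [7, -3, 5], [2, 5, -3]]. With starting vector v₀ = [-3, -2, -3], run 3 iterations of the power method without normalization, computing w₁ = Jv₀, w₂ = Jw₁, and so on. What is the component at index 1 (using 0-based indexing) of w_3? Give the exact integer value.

w1 = Jv₀ = (-38, -30, -7)
w2 = Jw1 = (-452, -211, -205)
w3 = Jw2 = (-4599, -3556, -1344)
The requested component of w3 is -3556.

-3556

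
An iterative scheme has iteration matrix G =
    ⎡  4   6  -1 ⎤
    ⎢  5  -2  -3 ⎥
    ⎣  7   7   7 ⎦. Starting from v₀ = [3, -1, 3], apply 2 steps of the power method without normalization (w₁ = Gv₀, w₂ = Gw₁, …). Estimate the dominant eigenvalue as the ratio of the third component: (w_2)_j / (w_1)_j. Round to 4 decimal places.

λ ≈ 9.2000

w1 = Gv₀ = (3, 8, 35)
w2 = Gw1 = (25, -106, 322)
Ratio at component: 322 / 35 = 9.2000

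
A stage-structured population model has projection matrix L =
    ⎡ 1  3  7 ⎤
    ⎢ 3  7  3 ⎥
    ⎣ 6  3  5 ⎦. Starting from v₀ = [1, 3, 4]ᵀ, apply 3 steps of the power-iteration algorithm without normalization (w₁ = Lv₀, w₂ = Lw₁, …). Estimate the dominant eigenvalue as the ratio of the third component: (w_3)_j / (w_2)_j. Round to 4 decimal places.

w1 = Lv₀ = (38, 36, 35)
w2 = Lw1 = (391, 471, 511)
w3 = Lw2 = (5381, 6003, 6314)
Ratio at component: 6314 / 511 = 12.3562

λ ≈ 12.3562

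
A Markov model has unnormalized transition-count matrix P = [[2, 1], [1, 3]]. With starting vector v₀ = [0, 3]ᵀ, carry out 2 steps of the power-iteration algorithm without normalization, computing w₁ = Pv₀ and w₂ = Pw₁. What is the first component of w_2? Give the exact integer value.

15

w1 = Pv₀ = (2·0 + 1·3; 1·0 + 3·3) = (3, 9)
w2 = Pw1 = (2·3 + 1·9; 1·3 + 3·9) = (15, 30)
The requested component of w2 is 15.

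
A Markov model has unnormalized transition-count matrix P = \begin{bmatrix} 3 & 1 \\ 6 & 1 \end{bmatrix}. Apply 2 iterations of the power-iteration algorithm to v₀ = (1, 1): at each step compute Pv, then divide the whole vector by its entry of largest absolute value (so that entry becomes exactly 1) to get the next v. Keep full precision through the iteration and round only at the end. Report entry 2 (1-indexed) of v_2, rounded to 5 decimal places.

Pv0 = (4.000000, 7.000000); divide by 7.000000 → v1 = (0.571429, 1.000000)
Pv1 = (2.714286, 4.428571); divide by 4.428571 → v2 = (0.612903, 1.000000)
Requested entry of v2: 31/31 = 1.00000

1.00000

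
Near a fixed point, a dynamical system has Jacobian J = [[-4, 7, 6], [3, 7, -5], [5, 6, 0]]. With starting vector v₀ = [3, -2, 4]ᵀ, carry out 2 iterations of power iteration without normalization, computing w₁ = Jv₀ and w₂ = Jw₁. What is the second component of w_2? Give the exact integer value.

w1 = Jv₀ = ((-4)·3 + 7·(-2) + 6·4; 3·3 + 7·(-2) + (-5)·4; 5·3 + 6·(-2) + 0·4) = (-2, -25, 3)
w2 = Jw1 = ((-4)·(-2) + 7·(-25) + 6·3; 3·(-2) + 7·(-25) + (-5)·3; 5·(-2) + 6·(-25) + 0·3) = (-149, -196, -160)
The requested component of w2 is -196.

-196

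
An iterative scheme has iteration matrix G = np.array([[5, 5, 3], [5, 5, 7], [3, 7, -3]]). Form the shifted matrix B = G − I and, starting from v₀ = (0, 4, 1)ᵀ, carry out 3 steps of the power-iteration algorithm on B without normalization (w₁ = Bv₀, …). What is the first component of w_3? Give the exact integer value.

B = G − I has rows (4, 5, 3); (5, 4, 7); (3, 7, -4)
w1 = Bv₀ = (4·0 + 5·4 + 3·1; 5·0 + 4·4 + 7·1; 3·0 + 7·4 + (-4)·1) = (23, 23, 24)
w2 = Bw1 = (4·23 + 5·23 + 3·24; 5·23 + 4·23 + 7·24; 3·23 + 7·23 + (-4)·24) = (279, 375, 134)
w3 = Bw2 = (3393, 3833, 2926)
Requested component of w3: 3393

3393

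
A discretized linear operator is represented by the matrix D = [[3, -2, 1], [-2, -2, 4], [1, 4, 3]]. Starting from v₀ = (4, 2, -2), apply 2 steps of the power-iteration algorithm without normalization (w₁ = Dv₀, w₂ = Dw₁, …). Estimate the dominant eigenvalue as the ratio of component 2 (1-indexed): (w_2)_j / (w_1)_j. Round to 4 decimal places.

w1 = Dv₀ = (6, -20, 6)
w2 = Dw1 = (64, 52, -56)
Ratio at component: 52 / -20 = -2.6000

λ ≈ -2.6000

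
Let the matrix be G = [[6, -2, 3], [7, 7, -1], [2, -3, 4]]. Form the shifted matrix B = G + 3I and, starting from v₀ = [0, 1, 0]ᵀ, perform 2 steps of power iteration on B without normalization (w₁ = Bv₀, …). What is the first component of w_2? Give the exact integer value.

B = G + 3I has rows (9, -2, 3); (7, 10, -1); (2, -3, 7)
w1 = Bv₀ = (9·0 + (-2)·1 + 3·0; 7·0 + 10·1 + (-1)·0; 2·0 + (-3)·1 + 7·0) = (-2, 10, -3)
w2 = Bw1 = (9·(-2) + (-2)·10 + 3·(-3); 7·(-2) + 10·10 + (-1)·(-3); 2·(-2) + (-3)·10 + 7·(-3)) = (-47, 89, -55)
Requested component of w2: -47

-47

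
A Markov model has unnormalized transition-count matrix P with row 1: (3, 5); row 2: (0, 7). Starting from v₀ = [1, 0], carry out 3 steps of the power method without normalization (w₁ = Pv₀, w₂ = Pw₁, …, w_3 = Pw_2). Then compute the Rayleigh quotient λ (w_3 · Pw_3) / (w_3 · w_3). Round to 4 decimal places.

3.0000

w1 = Pv₀ = (3, 0)
w2 = Pw1 = (9, 0)
w3 = Pw2 = (27, 0)
Pw3 = (81, 0)
w3·Pw3 = 27·81 + 0·0 = 2187; w3·w3 = 27·27 + 0·0 = 729
λ ≈ 2187/729 = 3.0000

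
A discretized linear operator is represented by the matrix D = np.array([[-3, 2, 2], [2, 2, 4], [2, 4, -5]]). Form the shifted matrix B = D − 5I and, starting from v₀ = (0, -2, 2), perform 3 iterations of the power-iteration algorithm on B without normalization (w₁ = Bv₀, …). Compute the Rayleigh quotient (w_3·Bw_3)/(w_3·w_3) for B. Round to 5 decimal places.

-12.01809

B = D − 5I has rows (-8, 2, 2); (2, -3, 4); (2, 4, -10)
w1 = Bv₀ = ((-8)·0 + 2·(-2) + 2·2; 2·0 + (-3)·(-2) + 4·2; 2·0 + 4·(-2) + (-10)·2) = (0, 14, -28)
w2 = Bw1 = ((-8)·0 + 2·14 + 2·(-28); 2·0 + (-3)·14 + 4·(-28); 2·0 + 4·14 + (-10)·(-28)) = (-28, -154, 336)
w3 = Bw2 = (588, 1750, -4032)
Bw3 = (-9268, -20202, 48496)
w3·Bw3 = -236338956; w3·w3 = 19665268; μ ≈ -236338956/19665268 = -12.01809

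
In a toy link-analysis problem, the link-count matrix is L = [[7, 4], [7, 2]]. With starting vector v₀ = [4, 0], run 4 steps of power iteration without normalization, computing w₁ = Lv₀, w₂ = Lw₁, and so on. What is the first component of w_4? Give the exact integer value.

32788

w1 = Lv₀ = (7·4 + 4·0; 7·4 + 2·0) = (28, 28)
w2 = Lw1 = (7·28 + 4·28; 7·28 + 2·28) = (308, 252)
w3 = Lw2 = (3164, 2660)
w4 = Lw3 = (32788, 27468)
The requested component of w4 is 32788.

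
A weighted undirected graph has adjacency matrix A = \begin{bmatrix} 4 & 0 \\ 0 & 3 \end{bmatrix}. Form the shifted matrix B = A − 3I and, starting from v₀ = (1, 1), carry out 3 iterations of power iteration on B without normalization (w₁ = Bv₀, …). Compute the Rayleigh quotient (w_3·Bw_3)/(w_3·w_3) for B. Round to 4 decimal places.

1.0000

B = A − 3I has rows (1, 0); (0, 0)
w1 = Bv₀ = (1·1 + 0·1; 0·1 + 0·1) = (1, 0)
w2 = Bw1 = (1·1 + 0·0; 0·1 + 0·0) = (1, 0)
w3 = Bw2 = (1, 0)
Bw3 = (1, 0)
w3·Bw3 = 1; w3·w3 = 1; μ ≈ 1/1 = 1.0000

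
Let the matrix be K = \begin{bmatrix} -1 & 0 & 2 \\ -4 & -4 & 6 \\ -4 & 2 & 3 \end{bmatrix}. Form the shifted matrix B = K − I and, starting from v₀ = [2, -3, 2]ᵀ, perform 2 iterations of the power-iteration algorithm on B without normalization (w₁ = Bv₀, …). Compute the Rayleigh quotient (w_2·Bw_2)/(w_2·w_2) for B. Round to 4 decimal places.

μ ≈ -6.2337

B = K − I has rows (-2, 0, 2); (-4, -5, 6); (-4, 2, 2)
w1 = Bv₀ = ((-2)·2 + 0·(-3) + 2·2; (-4)·2 + (-5)·(-3) + 6·2; (-4)·2 + 2·(-3) + 2·2) = (0, 19, -10)
w2 = Bw1 = ((-2)·0 + 0·19 + 2·(-10); (-4)·0 + (-5)·19 + 6·(-10); (-4)·0 + 2·19 + 2·(-10)) = (-20, -155, 18)
Bw2 = (76, 963, -194)
w2·Bw2 = -154277; w2·w2 = 24749; μ ≈ -154277/24749 = -6.2337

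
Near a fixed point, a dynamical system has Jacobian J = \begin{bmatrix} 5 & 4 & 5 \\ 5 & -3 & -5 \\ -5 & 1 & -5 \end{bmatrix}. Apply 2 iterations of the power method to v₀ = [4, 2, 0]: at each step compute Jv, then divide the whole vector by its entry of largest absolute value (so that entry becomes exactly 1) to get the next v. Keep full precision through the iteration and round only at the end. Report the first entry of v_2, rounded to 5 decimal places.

0.56383

Jv0 = (28.000000, 14.000000, -18.000000); divide by 28.000000 → v1 = (1.000000, 0.500000, -0.642857)
Jv1 = (3.785714, 6.714286, -1.285714); divide by 6.714286 → v2 = (0.563830, 1.000000, -0.191489)
Requested entry of v2: 106/188 = 0.56383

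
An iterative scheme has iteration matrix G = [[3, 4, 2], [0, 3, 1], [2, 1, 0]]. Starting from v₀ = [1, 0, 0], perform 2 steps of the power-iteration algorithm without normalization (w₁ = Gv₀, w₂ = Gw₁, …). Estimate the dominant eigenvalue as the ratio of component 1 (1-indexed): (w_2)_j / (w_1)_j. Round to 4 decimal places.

λ ≈ 4.3333

w1 = Gv₀ = (3·1 + 4·0 + 2·0; 0·1 + 3·0 + 1·0; 2·1 + 1·0 + 0·0) = (3, 0, 2)
w2 = Gw1 = (3·3 + 4·0 + 2·2; 0·3 + 3·0 + 1·2; 2·3 + 1·0 + 0·2) = (13, 2, 6)
Ratio at component: 13 / 3 = 4.3333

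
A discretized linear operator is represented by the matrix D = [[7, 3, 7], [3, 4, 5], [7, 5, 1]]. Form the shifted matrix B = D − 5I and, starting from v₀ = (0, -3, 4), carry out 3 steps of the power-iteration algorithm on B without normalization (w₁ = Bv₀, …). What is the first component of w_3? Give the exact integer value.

B = D − 5I has rows (2, 3, 7); (3, -1, 5); (7, 5, -4)
w1 = Bv₀ = (2·0 + 3·(-3) + 7·4; 3·0 + (-1)·(-3) + 5·4; 7·0 + 5·(-3) + (-4)·4) = (19, 23, -31)
w2 = Bw1 = (2·19 + 3·23 + 7·(-31); 3·19 + (-1)·23 + 5·(-31); 7·19 + 5·23 + (-4)·(-31)) = (-110, -121, 372)
w3 = Bw2 = (2021, 1651, -2863)
Requested component of w3: 2021

2021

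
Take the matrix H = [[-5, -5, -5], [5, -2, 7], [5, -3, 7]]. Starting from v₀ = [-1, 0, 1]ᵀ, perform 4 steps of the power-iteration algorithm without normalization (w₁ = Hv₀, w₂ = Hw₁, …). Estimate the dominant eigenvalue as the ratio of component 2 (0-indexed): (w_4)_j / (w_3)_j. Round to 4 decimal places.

λ ≈ 3.7297

w1 = Hv₀ = (0, 2, 2)
w2 = Hw1 = (-20, 10, 8)
w3 = Hw2 = (10, -64, -74)
w4 = Hw3 = (640, -340, -276)
Ratio at component: -276 / -74 = 3.7297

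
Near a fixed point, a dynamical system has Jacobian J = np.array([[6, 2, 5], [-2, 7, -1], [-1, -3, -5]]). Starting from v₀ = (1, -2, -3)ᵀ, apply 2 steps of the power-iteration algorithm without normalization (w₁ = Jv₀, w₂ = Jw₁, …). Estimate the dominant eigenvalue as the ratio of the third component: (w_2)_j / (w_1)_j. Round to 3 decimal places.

-2.400

w1 = Jv₀ = (6·1 + 2·(-2) + 5·(-3); (-2)·1 + 7·(-2) + (-1)·(-3); (-1)·1 + (-3)·(-2) + (-5)·(-3)) = (-13, -13, 20)
w2 = Jw1 = (6·(-13) + 2·(-13) + 5·20; (-2)·(-13) + 7·(-13) + (-1)·20; (-1)·(-13) + (-3)·(-13) + (-5)·20) = (-4, -85, -48)
Ratio at component: -48 / 20 = -2.400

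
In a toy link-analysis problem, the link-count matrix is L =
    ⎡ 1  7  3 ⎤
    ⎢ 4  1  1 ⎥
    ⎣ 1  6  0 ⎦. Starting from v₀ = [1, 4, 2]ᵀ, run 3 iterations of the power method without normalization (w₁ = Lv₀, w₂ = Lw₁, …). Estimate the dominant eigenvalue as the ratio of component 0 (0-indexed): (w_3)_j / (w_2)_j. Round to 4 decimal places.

w1 = Lv₀ = (35, 10, 25)
w2 = Lw1 = (180, 175, 95)
w3 = Lw2 = (1690, 990, 1230)
Ratio at component: 1690 / 180 = 9.3889

9.3889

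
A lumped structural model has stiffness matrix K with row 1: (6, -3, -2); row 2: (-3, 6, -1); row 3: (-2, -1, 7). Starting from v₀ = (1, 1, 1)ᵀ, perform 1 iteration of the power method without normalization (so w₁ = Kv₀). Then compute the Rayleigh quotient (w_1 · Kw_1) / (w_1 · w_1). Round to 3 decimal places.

4.667

w1 = Kv₀ = (1, 2, 4)
Kw1 = (-8, 5, 24)
w1·Kw1 = 1·(-8) + 2·5 + 4·24 = 98; w1·w1 = 1·1 + 2·2 + 4·4 = 21
λ ≈ 98/21 = 4.667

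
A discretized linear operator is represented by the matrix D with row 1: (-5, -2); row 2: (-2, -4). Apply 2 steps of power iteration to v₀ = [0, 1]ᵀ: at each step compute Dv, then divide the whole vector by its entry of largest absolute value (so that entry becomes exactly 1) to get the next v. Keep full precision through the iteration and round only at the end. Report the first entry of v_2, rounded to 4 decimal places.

0.9000

Dv0 = (-2.00000, -4.00000); divide by -4.00000 → v1 = (0.50000, 1.00000)
Dv1 = (-4.50000, -5.00000); divide by -5.00000 → v2 = (0.90000, 1.00000)
Requested entry of v2: 18/20 = 0.9000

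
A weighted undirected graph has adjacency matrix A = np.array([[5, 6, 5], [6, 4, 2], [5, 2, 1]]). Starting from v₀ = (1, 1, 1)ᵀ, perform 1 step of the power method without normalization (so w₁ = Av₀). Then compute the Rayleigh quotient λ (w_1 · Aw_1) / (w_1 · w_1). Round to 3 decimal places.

λ ≈ 12.690

w1 = Av₀ = (5·1 + 6·1 + 5·1; 6·1 + 4·1 + 2·1; 5·1 + 2·1 + 1·1) = (16, 12, 8)
Aw1 = (192, 160, 112)
w1·Aw1 = 16·192 + 12·160 + 8·112 = 5888; w1·w1 = 16·16 + 12·12 + 8·8 = 464
λ ≈ 5888/464 = 12.690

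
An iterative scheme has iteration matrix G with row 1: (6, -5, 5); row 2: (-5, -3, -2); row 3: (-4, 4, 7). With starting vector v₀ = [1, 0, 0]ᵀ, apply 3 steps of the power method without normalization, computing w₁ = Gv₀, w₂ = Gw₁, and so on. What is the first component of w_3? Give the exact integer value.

-79

w1 = Gv₀ = (6·1 + (-5)·0 + 5·0; (-5)·1 + (-3)·0 + (-2)·0; (-4)·1 + 4·0 + 7·0) = (6, -5, -4)
w2 = Gw1 = (6·6 + (-5)·(-5) + 5·(-4); (-5)·6 + (-3)·(-5) + (-2)·(-4); (-4)·6 + 4·(-5) + 7·(-4)) = (41, -7, -72)
w3 = Gw2 = (-79, -40, -696)
The requested component of w3 is -79.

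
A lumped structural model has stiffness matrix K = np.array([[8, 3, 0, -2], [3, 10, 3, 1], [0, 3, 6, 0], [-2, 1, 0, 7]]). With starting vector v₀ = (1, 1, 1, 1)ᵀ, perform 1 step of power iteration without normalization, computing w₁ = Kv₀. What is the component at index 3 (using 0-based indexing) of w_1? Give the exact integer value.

w1 = Kv₀ = (9, 17, 9, 6)
The requested component of w1 is 6.

6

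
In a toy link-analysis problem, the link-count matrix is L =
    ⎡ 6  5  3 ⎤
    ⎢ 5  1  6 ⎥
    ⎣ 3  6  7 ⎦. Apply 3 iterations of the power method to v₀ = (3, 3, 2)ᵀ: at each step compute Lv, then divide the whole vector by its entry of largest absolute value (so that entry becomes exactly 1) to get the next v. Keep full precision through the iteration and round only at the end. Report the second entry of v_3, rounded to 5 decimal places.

Lv0 = (39.000000, 30.000000, 41.000000); divide by 41.000000 → v1 = (0.951220, 0.731707, 1.000000)
Lv1 = (12.365854, 11.487805, 14.243902); divide by 14.243902 → v2 = (0.868151, 0.806507, 1.000000)
Lv2 = (12.241438, 11.147260, 14.443493); divide by 14.443493 → v3 = (0.847540, 0.771784, 1.000000)
Requested entry of v3: 6510/8435 = 0.77178

0.77178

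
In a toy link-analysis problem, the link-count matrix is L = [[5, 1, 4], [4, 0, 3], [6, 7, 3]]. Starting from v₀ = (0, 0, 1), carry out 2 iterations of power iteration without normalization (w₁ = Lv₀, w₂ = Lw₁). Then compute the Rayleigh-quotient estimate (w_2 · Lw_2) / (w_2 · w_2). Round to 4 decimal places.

λ ≈ 10.8368

w1 = Lv₀ = (5·0 + 1·0 + 4·1; 4·0 + 0·0 + 3·1; 6·0 + 7·0 + 3·1) = (4, 3, 3)
w2 = Lw1 = (5·4 + 1·3 + 4·3; 4·4 + 0·3 + 3·3; 6·4 + 7·3 + 3·3) = (35, 25, 54)
Lw2 = (416, 302, 547)
w2·Lw2 = 35·416 + 25·302 + 54·547 = 51648; w2·w2 = 35·35 + 25·25 + 54·54 = 4766
λ ≈ 51648/4766 = 10.8368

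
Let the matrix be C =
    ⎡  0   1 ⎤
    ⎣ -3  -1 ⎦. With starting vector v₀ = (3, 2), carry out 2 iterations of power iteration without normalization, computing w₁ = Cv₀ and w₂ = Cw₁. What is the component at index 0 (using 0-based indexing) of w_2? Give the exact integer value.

w1 = Cv₀ = (0·3 + 1·2; (-3)·3 + (-1)·2) = (2, -11)
w2 = Cw1 = (0·2 + 1·(-11); (-3)·2 + (-1)·(-11)) = (-11, 5)
The requested component of w2 is -11.

-11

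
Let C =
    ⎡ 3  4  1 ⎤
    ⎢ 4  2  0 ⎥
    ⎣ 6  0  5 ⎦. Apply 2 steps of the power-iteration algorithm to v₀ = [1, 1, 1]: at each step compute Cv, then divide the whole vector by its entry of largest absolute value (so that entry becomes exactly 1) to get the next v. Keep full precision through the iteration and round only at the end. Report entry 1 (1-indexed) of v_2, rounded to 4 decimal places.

Cv0 = (8.00000, 6.00000, 11.00000); divide by 11.00000 → v1 = (0.72727, 0.54545, 1.00000)
Cv1 = (5.36364, 4.00000, 9.36364); divide by 9.36364 → v2 = (0.57282, 0.42718, 1.00000)
Requested entry of v2: 59/103 = 0.5728

0.5728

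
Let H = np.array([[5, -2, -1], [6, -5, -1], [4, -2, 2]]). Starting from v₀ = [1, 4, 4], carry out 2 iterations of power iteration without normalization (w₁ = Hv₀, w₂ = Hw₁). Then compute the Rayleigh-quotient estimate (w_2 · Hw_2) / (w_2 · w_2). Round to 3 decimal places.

-5.410

w1 = Hv₀ = (5·1 + (-2)·4 + (-1)·4; 6·1 + (-5)·4 + (-1)·4; 4·1 + (-2)·4 + 2·4) = (-7, -18, 4)
w2 = Hw1 = (5·(-7) + (-2)·(-18) + (-1)·4; 6·(-7) + (-5)·(-18) + (-1)·4; 4·(-7) + (-2)·(-18) + 2·4) = (-3, 44, 16)
Hw2 = (-119, -254, -68)
w2·Hw2 = (-3)·(-119) + 44·(-254) + 16·(-68) = -11907; w2·w2 = (-3)·(-3) + 44·44 + 16·16 = 2201
λ ≈ -11907/2201 = -5.410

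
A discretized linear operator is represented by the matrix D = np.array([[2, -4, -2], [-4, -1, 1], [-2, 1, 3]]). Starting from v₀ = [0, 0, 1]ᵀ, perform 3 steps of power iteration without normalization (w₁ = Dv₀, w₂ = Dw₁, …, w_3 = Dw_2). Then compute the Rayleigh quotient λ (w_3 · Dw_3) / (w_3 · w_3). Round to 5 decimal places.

w1 = Dv₀ = (2·0 + (-4)·0 + (-2)·1; (-4)·0 + (-1)·0 + 1·1; (-2)·0 + 1·0 + 3·1) = (-2, 1, 3)
w2 = Dw1 = (2·(-2) + (-4)·1 + (-2)·3; (-4)·(-2) + (-1)·1 + 1·3; (-2)·(-2) + 1·1 + 3·3) = (-14, 10, 14)
w3 = Dw2 = (-96, 60, 80)
Dw3 = (-592, 404, 492)
w3·Dw3 = (-96)·(-592) + 60·404 + 80·492 = 120432; w3·w3 = (-96)·(-96) + 60·60 + 80·80 = 19216
λ ≈ 120432/19216 = 6.26728

λ ≈ 6.26728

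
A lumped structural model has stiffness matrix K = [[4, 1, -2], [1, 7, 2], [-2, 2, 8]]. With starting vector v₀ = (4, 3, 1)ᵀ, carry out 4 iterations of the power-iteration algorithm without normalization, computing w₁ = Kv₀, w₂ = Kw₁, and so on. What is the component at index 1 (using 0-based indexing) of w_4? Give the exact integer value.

14257

w1 = Kv₀ = (4·4 + 1·3 + (-2)·1; 1·4 + 7·3 + 2·1; (-2)·4 + 2·3 + 8·1) = (17, 27, 6)
w2 = Kw1 = (4·17 + 1·27 + (-2)·6; 1·17 + 7·27 + 2·6; (-2)·17 + 2·27 + 8·6) = (83, 218, 68)
w3 = Kw2 = (414, 1745, 814)
w4 = Kw3 = (1773, 14257, 9174)
The requested component of w4 is 14257.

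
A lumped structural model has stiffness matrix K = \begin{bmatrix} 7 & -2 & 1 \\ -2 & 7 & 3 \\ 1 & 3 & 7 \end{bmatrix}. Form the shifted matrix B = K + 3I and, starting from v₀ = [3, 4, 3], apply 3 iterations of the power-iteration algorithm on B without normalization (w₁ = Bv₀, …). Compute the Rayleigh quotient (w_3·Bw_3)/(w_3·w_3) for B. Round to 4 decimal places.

B = K + 3I has rows (10, -2, 1); (-2, 10, 3); (1, 3, 10)
w1 = Bv₀ = (10·3 + (-2)·4 + 1·3; (-2)·3 + 10·4 + 3·3; 1·3 + 3·4 + 10·3) = (25, 43, 45)
w2 = Bw1 = (10·25 + (-2)·43 + 1·45; (-2)·25 + 10·43 + 3·45; 1·25 + 3·43 + 10·45) = (209, 515, 604)
w3 = Bw2 = (1664, 6544, 7794)
Bw3 = (11346, 85494, 99236)
w3·Bw3 = 1351797864; w3·w3 = 106339268; μ ≈ 1351797864/106339268 = 12.7121

12.7121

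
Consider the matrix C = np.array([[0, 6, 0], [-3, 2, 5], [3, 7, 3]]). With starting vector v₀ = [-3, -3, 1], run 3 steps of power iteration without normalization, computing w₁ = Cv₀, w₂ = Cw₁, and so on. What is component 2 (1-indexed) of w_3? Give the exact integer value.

w1 = Cv₀ = (0·(-3) + 6·(-3) + 0·1; (-3)·(-3) + 2·(-3) + 5·1; 3·(-3) + 7·(-3) + 3·1) = (-18, 8, -27)
w2 = Cw1 = (0·(-18) + 6·8 + 0·(-27); (-3)·(-18) + 2·8 + 5·(-27); 3·(-18) + 7·8 + 3·(-27)) = (48, -65, -79)
w3 = Cw2 = (-390, -669, -548)
The requested component of w3 is -669.

-669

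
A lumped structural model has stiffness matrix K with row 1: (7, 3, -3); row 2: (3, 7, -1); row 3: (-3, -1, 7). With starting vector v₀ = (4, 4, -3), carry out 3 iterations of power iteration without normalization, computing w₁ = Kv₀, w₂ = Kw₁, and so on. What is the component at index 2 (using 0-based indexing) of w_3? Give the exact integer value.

-5377

w1 = Kv₀ = (49, 43, -37)
w2 = Kw1 = (583, 485, -449)
w3 = Kw2 = (6883, 5593, -5377)
The requested component of w3 is -5377.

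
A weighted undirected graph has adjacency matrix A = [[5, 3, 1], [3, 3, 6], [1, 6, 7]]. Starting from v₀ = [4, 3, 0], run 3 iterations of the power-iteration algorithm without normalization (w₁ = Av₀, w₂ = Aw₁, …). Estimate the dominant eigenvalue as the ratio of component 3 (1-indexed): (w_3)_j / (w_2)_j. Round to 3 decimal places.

13.220

w1 = Av₀ = (5·4 + 3·3 + 1·0; 3·4 + 3·3 + 6·0; 1·4 + 6·3 + 7·0) = (29, 21, 22)
w2 = Aw1 = (5·29 + 3·21 + 1·22; 3·29 + 3·21 + 6·22; 1·29 + 6·21 + 7·22) = (230, 282, 309)
w3 = Aw2 = (2305, 3390, 4085)
Ratio at component: 4085 / 309 = 13.220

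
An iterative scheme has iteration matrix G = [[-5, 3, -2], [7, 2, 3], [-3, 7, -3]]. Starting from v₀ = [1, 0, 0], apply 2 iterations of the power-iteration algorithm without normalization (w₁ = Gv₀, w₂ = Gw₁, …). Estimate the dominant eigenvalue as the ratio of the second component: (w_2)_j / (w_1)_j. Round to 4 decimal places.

w1 = Gv₀ = (-5, 7, -3)
w2 = Gw1 = (52, -30, 73)
Ratio at component: -30 / 7 = -4.2857

λ ≈ -4.2857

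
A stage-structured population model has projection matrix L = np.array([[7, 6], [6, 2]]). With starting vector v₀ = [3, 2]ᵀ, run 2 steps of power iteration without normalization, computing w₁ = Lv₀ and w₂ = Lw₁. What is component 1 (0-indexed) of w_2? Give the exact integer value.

242

w1 = Lv₀ = (7·3 + 6·2; 6·3 + 2·2) = (33, 22)
w2 = Lw1 = (7·33 + 6·22; 6·33 + 2·22) = (363, 242)
The requested component of w2 is 242.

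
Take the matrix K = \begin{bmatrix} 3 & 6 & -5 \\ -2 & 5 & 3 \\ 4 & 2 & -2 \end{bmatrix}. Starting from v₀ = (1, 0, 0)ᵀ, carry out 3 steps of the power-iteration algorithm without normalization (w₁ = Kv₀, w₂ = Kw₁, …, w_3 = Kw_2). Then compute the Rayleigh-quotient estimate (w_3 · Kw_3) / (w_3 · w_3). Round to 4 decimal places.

w1 = Kv₀ = (3·1 + 6·0 + (-5)·0; (-2)·1 + 5·0 + 3·0; 4·1 + 2·0 + (-2)·0) = (3, -2, 4)
w2 = Kw1 = (3·3 + 6·(-2) + (-5)·4; (-2)·3 + 5·(-2) + 3·4; 4·3 + 2·(-2) + (-2)·4) = (-23, -4, 0)
w3 = Kw2 = (-93, 26, -100)
Kw3 = (377, 16, -120)
w3·Kw3 = (-93)·377 + 26·16 + (-100)·(-120) = -22645; w3·w3 = (-93)·(-93) + 26·26 + (-100)·(-100) = 19325
λ ≈ -22645/19325 = -1.1718

λ ≈ -1.1718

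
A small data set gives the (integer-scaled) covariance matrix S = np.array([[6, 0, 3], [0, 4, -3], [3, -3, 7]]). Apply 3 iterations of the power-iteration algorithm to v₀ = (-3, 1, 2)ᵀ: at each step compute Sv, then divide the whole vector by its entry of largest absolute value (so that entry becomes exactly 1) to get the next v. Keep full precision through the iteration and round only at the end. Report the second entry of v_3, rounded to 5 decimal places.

0.01802

Sv0 = (-12.000000, -2.000000, 2.000000); divide by -12.000000 → v1 = (1.000000, 0.166667, -0.166667)
Sv1 = (5.500000, 1.166667, 1.333333); divide by 5.500000 → v2 = (1.000000, 0.212121, 0.242424)
Sv2 = (6.727273, 0.121212, 4.060606); divide by 6.727273 → v3 = (1.000000, 0.018018, 0.603604)
Requested entry of v3: -8/-444 = 0.01802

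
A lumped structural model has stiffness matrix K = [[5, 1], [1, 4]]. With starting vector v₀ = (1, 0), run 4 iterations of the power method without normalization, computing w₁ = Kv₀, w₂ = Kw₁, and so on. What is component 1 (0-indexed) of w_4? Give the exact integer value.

w1 = Kv₀ = (5·1 + 1·0; 1·1 + 4·0) = (5, 1)
w2 = Kw1 = (5·5 + 1·1; 1·5 + 4·1) = (26, 9)
w3 = Kw2 = (139, 62)
w4 = Kw3 = (757, 387)
The requested component of w4 is 387.

387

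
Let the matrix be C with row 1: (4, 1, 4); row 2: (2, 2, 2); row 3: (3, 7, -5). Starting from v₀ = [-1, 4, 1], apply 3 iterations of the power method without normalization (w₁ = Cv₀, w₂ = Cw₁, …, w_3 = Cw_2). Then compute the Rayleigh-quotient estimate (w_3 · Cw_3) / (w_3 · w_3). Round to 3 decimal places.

w1 = Cv₀ = (4·(-1) + 1·4 + 4·1; 2·(-1) + 2·4 + 2·1; 3·(-1) + 7·4 + (-5)·1) = (4, 8, 20)
w2 = Cw1 = (4·4 + 1·8 + 4·20; 2·4 + 2·8 + 2·20; 3·4 + 7·8 + (-5)·20) = (104, 64, -32)
w3 = Cw2 = (352, 272, 920)
Cw3 = (5360, 3088, -1640)
w3·Cw3 = 352·5360 + 272·3088 + 920·(-1640) = 1217856; w3·w3 = 352·352 + 272·272 + 920·920 = 1044288
λ ≈ 1217856/1044288 = 1.166

1.166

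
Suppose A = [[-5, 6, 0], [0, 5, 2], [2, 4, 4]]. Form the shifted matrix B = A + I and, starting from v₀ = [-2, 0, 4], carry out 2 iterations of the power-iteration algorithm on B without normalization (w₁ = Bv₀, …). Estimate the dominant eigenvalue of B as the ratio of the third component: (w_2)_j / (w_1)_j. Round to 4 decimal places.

μ ≈ 8.0000

B = A + I has rows (-4, 6, 0); (0, 6, 2); (2, 4, 5)
w1 = Bv₀ = ((-4)·(-2) + 6·0 + 0·4; 0·(-2) + 6·0 + 2·4; 2·(-2) + 4·0 + 5·4) = (8, 8, 16)
w2 = Bw1 = ((-4)·8 + 6·8 + 0·16; 0·8 + 6·8 + 2·16; 2·8 + 4·8 + 5·16) = (16, 80, 128)
Ratio: 128/16 = 8.0000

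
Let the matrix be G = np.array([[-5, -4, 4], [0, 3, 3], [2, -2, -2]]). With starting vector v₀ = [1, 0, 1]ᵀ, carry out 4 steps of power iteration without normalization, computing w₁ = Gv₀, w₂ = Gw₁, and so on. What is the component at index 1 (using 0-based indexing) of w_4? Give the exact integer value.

w1 = Gv₀ = (-1, 3, 0)
w2 = Gw1 = (-7, 9, -8)
w3 = Gw2 = (-33, 3, -16)
w4 = Gw3 = (89, -39, -40)
The requested component of w4 is -39.

-39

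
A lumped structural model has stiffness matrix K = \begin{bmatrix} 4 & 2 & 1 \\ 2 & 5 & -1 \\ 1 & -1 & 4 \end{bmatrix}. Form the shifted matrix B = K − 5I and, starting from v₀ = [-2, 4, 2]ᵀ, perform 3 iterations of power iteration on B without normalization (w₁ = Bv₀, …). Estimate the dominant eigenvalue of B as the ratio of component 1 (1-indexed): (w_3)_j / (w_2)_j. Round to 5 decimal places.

μ ≈ -3.81250

B = K − 5I has rows (-1, 2, 1); (2, 0, -1); (1, -1, -1)
w1 = Bv₀ = ((-1)·(-2) + 2·4 + 1·2; 2·(-2) + 0·4 + (-1)·2; 1·(-2) + (-1)·4 + (-1)·2) = (12, -6, -8)
w2 = Bw1 = ((-1)·12 + 2·(-6) + 1·(-8); 2·12 + 0·(-6) + (-1)·(-8); 1·12 + (-1)·(-6) + (-1)·(-8)) = (-32, 32, 26)
w3 = Bw2 = (122, -90, -90)
Ratio: 122/-32 = -3.81250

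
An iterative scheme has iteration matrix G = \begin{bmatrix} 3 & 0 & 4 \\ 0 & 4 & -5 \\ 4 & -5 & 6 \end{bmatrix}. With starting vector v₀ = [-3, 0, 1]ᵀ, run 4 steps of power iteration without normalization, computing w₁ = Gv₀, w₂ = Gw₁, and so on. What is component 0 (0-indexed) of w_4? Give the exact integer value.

-2291

w1 = Gv₀ = (-5, -5, -6)
w2 = Gw1 = (-39, 10, -31)
w3 = Gw2 = (-241, 195, -392)
w4 = Gw3 = (-2291, 2740, -4291)
The requested component of w4 is -2291.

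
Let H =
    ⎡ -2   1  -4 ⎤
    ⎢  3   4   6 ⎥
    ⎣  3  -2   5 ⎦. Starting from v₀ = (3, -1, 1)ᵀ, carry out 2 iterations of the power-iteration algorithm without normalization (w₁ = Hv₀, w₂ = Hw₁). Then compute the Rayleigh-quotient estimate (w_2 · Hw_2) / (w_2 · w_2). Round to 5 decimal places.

w1 = Hv₀ = (-11, 11, 16)
w2 = Hw1 = (-31, 107, 25)
Hw2 = (69, 485, -182)
w2·Hw2 = (-31)·69 + 107·485 + 25·(-182) = 45206; w2·w2 = (-31)·(-31) + 107·107 + 25·25 = 13035
λ ≈ 45206/13035 = 3.46805

λ ≈ 3.46805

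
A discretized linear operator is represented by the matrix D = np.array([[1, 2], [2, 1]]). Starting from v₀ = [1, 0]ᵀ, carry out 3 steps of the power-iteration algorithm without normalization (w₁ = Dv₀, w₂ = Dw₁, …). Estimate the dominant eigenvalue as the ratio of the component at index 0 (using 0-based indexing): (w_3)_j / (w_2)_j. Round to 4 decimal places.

λ ≈ 2.6000

w1 = Dv₀ = (1, 2)
w2 = Dw1 = (5, 4)
w3 = Dw2 = (13, 14)
Ratio at component: 13 / 5 = 2.6000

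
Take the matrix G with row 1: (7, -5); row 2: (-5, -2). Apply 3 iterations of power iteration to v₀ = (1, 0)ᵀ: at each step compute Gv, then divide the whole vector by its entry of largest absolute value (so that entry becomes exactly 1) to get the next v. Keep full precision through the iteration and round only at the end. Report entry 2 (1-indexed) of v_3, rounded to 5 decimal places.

-0.49767

Gv0 = (7.000000, -5.000000); divide by 7.000000 → v1 = (1.000000, -0.714286)
Gv1 = (10.571429, -3.571429); divide by 10.571429 → v2 = (1.000000, -0.337838)
Gv2 = (8.689189, -4.324324); divide by 8.689189 → v3 = (1.000000, -0.497667)
Requested entry of v3: -320/643 = -0.49767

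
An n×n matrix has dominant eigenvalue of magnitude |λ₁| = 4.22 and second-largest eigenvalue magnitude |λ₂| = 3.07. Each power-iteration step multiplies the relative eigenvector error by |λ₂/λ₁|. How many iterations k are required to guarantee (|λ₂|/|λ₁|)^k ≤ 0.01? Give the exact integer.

15

|λ₂/λ₁| = 3.07/4.22 = 0.72749
Need k ≥ ln(0.01) / ln(0.72749) = -4.6052 / -0.3182 ≈ 14.474
Smallest integer k satisfying the bound: 15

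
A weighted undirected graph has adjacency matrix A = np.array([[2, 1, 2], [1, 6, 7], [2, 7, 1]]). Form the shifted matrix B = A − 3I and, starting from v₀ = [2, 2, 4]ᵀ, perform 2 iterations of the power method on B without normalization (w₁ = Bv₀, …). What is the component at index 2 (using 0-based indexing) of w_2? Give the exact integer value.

248

B = A − 3I has rows (-1, 1, 2); (1, 3, 7); (2, 7, -2)
w1 = Bv₀ = ((-1)·2 + 1·2 + 2·4; 1·2 + 3·2 + 7·4; 2·2 + 7·2 + (-2)·4) = (8, 36, 10)
w2 = Bw1 = ((-1)·8 + 1·36 + 2·10; 1·8 + 3·36 + 7·10; 2·8 + 7·36 + (-2)·10) = (48, 186, 248)
Requested component of w2: 248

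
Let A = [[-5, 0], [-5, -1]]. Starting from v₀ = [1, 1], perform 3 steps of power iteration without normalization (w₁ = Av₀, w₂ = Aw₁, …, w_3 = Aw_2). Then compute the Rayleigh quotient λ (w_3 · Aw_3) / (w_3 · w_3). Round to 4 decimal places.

-5.0039

w1 = Av₀ = ((-5)·1 + 0·1; (-5)·1 + (-1)·1) = (-5, -6)
w2 = Aw1 = ((-5)·(-5) + 0·(-6); (-5)·(-5) + (-1)·(-6)) = (25, 31)
w3 = Aw2 = (-125, -156)
Aw3 = (625, 781)
w3·Aw3 = (-125)·625 + (-156)·781 = -199961; w3·w3 = (-125)·(-125) + (-156)·(-156) = 39961
λ ≈ -199961/39961 = -5.0039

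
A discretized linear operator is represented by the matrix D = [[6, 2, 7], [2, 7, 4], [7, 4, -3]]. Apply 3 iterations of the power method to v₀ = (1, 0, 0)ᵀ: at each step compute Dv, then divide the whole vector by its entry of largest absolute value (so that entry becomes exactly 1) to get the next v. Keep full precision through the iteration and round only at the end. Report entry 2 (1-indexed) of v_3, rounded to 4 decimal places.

0.7953

Dv0 = (6.00000, 2.00000, 7.00000); divide by 7.00000 → v1 = (0.85714, 0.28571, 1.00000)
Dv1 = (12.71429, 7.71429, 4.14286); divide by 12.71429 → v2 = (1.00000, 0.60674, 0.32584)
Dv2 = (9.49438, 7.55056, 8.44944); divide by 9.49438 → v3 = (1.00000, 0.79527, 0.88994)
Requested entry of v3: 672/845 = 0.7953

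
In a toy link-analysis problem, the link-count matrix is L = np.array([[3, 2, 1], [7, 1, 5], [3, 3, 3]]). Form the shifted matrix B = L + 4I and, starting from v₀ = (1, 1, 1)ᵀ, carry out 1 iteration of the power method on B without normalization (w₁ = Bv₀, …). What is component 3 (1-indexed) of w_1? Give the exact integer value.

13

B = L + 4I has rows (7, 2, 1); (7, 5, 5); (3, 3, 7)
w1 = Bv₀ = (7·1 + 2·1 + 1·1; 7·1 + 5·1 + 5·1; 3·1 + 3·1 + 7·1) = (10, 17, 13)
Requested component of w1: 13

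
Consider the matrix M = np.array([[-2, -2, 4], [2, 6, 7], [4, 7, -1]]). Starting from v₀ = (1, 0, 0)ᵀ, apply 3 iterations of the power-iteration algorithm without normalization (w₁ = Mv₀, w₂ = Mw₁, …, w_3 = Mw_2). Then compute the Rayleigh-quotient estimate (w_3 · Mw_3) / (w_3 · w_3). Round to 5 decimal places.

λ ≈ 6.83137

w1 = Mv₀ = ((-2)·1 + (-2)·0 + 4·0; 2·1 + 6·0 + 7·0; 4·1 + 7·0 + (-1)·0) = (-2, 2, 4)
w2 = Mw1 = ((-2)·(-2) + (-2)·2 + 4·4; 2·(-2) + 6·2 + 7·4; 4·(-2) + 7·2 + (-1)·4) = (16, 36, 2)
w3 = Mw2 = (-96, 262, 314)
Mw3 = (924, 3578, 1136)
w3·Mw3 = (-96)·924 + 262·3578 + 314·1136 = 1205436; w3·w3 = (-96)·(-96) + 262·262 + 314·314 = 176456
λ ≈ 1205436/176456 = 6.83137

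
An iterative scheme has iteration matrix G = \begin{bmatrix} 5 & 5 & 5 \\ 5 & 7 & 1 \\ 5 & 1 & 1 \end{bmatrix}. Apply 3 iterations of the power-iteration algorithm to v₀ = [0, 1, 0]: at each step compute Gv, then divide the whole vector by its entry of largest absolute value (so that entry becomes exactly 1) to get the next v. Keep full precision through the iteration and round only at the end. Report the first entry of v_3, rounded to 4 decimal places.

Gv0 = (5.00000, 7.00000, 1.00000); divide by 7.00000 → v1 = (0.71429, 1.00000, 0.14286)
Gv1 = (9.28571, 10.71429, 4.71429); divide by 10.71429 → v2 = (0.86667, 1.00000, 0.44000)
Gv2 = (11.53333, 11.77333, 5.77333); divide by 11.77333 → v3 = (0.97961, 1.00000, 0.49037)
Requested entry of v3: 865/883 = 0.9796

0.9796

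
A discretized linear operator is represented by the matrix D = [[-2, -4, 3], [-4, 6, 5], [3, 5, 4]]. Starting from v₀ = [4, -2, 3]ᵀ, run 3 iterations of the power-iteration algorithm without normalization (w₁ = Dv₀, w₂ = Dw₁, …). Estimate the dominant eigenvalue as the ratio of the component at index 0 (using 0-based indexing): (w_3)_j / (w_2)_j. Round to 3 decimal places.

w1 = Dv₀ = ((-2)·4 + (-4)·(-2) + 3·3; (-4)·4 + 6·(-2) + 5·3; 3·4 + 5·(-2) + 4·3) = (9, -13, 14)
w2 = Dw1 = ((-2)·9 + (-4)·(-13) + 3·14; (-4)·9 + 6·(-13) + 5·14; 3·9 + 5·(-13) + 4·14) = (76, -44, 18)
w3 = Dw2 = (78, -478, 80)
Ratio at component: 78 / 76 = 1.026

λ ≈ 1.026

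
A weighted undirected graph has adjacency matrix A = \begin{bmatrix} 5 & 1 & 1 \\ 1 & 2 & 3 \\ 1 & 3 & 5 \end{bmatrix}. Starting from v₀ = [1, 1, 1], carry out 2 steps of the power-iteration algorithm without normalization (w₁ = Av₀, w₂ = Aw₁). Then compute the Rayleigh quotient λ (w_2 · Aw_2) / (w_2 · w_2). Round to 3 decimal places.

w1 = Av₀ = (5·1 + 1·1 + 1·1; 1·1 + 2·1 + 3·1; 1·1 + 3·1 + 5·1) = (7, 6, 9)
w2 = Aw1 = (5·7 + 1·6 + 1·9; 1·7 + 2·6 + 3·9; 1·7 + 3·6 + 5·9) = (50, 46, 70)
Aw2 = (366, 352, 538)
w2·Aw2 = 50·366 + 46·352 + 70·538 = 72152; w2·w2 = 50·50 + 46·46 + 70·70 = 9516
λ ≈ 72152/9516 = 7.582

λ ≈ 7.582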